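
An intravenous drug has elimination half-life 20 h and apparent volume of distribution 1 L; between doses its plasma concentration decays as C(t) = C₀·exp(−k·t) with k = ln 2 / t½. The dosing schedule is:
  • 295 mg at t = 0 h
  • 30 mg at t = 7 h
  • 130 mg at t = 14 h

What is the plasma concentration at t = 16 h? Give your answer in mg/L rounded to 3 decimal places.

k = ln 2 / 20 = 0.03466 per h
Dose 1 (295 mg at t=0 h): 295·exp(−0.03466·16) = 169.433 mg/L
Dose 2 (30 mg at t=7 h): 30·exp(−0.03466·9) = 21.961 mg/L
Dose 3 (130 mg at t=14 h): 130·exp(−0.03466·2) = 121.294 mg/L
C(16) = 169.433 + 21.961 + 121.294 = 312.689 mg/L

312.689 mg/L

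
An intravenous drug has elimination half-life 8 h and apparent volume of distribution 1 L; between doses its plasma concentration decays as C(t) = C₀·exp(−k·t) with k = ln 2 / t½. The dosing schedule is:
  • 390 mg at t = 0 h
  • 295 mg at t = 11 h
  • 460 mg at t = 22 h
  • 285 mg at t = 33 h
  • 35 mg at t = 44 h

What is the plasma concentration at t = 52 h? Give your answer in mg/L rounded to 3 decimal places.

k = ln 2 / 8 = 0.08664 per h
Dose 1 (390 mg at t=0 h): 390·exp(−0.08664·52) = 4.309 mg/L
Dose 2 (295 mg at t=11 h): 295·exp(−0.08664·41) = 8.454 mg/L
Dose 3 (460 mg at t=22 h): 460·exp(−0.08664·30) = 34.190 mg/L
Dose 4 (285 mg at t=33 h): 285·exp(−0.08664·19) = 54.941 mg/L
Dose 5 (35 mg at t=44 h): 35·exp(−0.08664·8) = 17.500 mg/L
C(52) = 4.309 + 8.454 + 34.190 + 54.941 + 17.500 = 119.394 mg/L

119.394 mg/L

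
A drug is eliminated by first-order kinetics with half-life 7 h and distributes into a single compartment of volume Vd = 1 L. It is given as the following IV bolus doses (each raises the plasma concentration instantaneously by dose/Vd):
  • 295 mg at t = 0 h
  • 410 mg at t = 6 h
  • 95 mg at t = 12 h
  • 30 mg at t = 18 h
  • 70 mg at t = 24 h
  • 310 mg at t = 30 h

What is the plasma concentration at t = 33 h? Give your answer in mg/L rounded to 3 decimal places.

317.239 mg/L

k = ln 2 / 7 = 0.09902 per h
Dose 1 (295 mg at t=0 h): 295·exp(−0.09902·33) = 11.238 mg/L
Dose 2 (410 mg at t=6 h): 410·exp(−0.09902·27) = 28.292 mg/L
Dose 3 (95 mg at t=12 h): 95·exp(−0.09902·21) = 11.875 mg/L
Dose 4 (30 mg at t=18 h): 30·exp(−0.09902·15) = 6.793 mg/L
Dose 5 (70 mg at t=24 h): 70·exp(−0.09902·9) = 28.712 mg/L
Dose 6 (310 mg at t=30 h): 310·exp(−0.09902·3) = 230.329 mg/L
C(33) = 11.238 + 28.292 + 11.875 + 6.793 + 28.712 + 230.329 = 317.239 mg/L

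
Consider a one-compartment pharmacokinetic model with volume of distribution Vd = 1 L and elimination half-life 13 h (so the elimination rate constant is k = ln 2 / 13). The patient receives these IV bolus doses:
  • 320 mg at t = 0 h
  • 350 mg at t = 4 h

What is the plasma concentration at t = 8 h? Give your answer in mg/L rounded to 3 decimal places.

k = ln 2 / 13 = 0.05332 per h
Dose 1 (320 mg at t=0 h): 320·exp(−0.05332·8) = 208.882 mg/L
Dose 2 (350 mg at t=4 h): 350·exp(−0.05332·4) = 282.777 mg/L
C(8) = 208.882 + 282.777 = 491.658 mg/L

491.658 mg/L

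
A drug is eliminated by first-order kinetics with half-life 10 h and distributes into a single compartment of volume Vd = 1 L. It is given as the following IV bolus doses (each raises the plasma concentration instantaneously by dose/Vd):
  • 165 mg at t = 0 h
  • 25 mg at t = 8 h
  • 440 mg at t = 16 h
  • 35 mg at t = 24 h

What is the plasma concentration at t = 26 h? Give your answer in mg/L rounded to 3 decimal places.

284.863 mg/L

k = ln 2 / 10 = 0.06931 per h
Dose 1 (165 mg at t=0 h): 165·exp(−0.06931·26) = 27.215 mg/L
Dose 2 (25 mg at t=8 h): 25·exp(−0.06931·18) = 7.179 mg/L
Dose 3 (440 mg at t=16 h): 440·exp(−0.06931·10) = 220.000 mg/L
Dose 4 (35 mg at t=24 h): 35·exp(−0.06931·2) = 30.469 mg/L
C(26) = 27.215 + 7.179 + 220.000 + 30.469 = 284.863 mg/L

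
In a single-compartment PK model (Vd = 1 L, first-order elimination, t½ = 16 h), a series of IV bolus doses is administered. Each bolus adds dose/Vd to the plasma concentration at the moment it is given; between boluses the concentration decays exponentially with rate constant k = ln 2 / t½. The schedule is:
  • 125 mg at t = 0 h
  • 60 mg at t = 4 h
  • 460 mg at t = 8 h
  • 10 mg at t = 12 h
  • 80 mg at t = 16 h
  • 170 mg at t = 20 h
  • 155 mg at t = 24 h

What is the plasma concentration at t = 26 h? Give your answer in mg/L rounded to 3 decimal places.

605.120 mg/L

k = ln 2 / 16 = 0.04332 per h
Dose 1 (125 mg at t=0 h): 125·exp(−0.04332·26) = 40.526 mg/L
Dose 2 (60 mg at t=4 h): 60·exp(−0.04332·22) = 23.133 mg/L
Dose 3 (460 mg at t=8 h): 460·exp(−0.04332·18) = 210.911 mg/L
Dose 4 (10 mg at t=12 h): 10·exp(−0.04332·14) = 5.453 mg/L
Dose 5 (80 mg at t=16 h): 80·exp(−0.04332·10) = 51.874 mg/L
Dose 6 (170 mg at t=20 h): 170·exp(−0.04332·6) = 131.088 mg/L
Dose 7 (155 mg at t=24 h): 155·exp(−0.04332·2) = 142.136 mg/L
C(26) = 40.526 + 23.133 + 210.911 + 5.453 + 51.874 + 131.088 + 142.136 = 605.120 mg/L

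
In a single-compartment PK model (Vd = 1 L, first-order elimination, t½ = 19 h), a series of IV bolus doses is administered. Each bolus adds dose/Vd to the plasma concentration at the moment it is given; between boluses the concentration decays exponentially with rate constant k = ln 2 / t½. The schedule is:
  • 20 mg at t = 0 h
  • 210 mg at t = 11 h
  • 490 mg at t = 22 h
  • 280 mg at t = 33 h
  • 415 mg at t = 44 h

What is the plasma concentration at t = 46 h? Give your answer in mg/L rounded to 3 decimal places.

k = ln 2 / 19 = 0.03648 per h
Dose 1 (20 mg at t=0 h): 20·exp(−0.03648·46) = 3.734 mg/L
Dose 2 (210 mg at t=11 h): 210·exp(−0.03648·35) = 58.572 mg/L
Dose 3 (490 mg at t=22 h): 490·exp(−0.03648·24) = 204.149 mg/L
Dose 4 (280 mg at t=33 h): 280·exp(−0.03648·13) = 174.257 mg/L
Dose 5 (415 mg at t=44 h): 415·exp(−0.03648·2) = 385.799 mg/L
C(46) = 3.734 + 58.572 + 204.149 + 174.257 + 385.799 = 826.511 mg/L

826.511 mg/L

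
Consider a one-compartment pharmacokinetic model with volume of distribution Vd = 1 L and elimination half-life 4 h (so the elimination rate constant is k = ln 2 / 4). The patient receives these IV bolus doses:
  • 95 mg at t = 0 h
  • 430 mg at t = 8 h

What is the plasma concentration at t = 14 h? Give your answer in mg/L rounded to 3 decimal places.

160.425 mg/L

k = ln 2 / 4 = 0.17329 per h
Dose 1 (95 mg at t=0 h): 95·exp(−0.17329·14) = 8.397 mg/L
Dose 2 (430 mg at t=8 h): 430·exp(−0.17329·6) = 152.028 mg/L
C(14) = 8.397 + 152.028 = 160.425 mg/L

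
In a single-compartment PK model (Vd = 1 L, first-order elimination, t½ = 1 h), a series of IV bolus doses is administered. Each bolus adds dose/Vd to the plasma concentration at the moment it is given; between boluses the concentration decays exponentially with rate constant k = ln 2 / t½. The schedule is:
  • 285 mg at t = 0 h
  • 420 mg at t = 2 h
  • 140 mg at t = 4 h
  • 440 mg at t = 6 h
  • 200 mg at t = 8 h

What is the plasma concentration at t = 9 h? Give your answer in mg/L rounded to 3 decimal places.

k = ln 2 / 1 = 0.69315 per h
Dose 1 (285 mg at t=0 h): 285·exp(−0.69315·9) = 0.557 mg/L
Dose 2 (420 mg at t=2 h): 420·exp(−0.69315·7) = 3.281 mg/L
Dose 3 (140 mg at t=4 h): 140·exp(−0.69315·5) = 4.375 mg/L
Dose 4 (440 mg at t=6 h): 440·exp(−0.69315·3) = 55.000 mg/L
Dose 5 (200 mg at t=8 h): 200·exp(−0.69315·1) = 100.000 mg/L
C(9) = 0.557 + 3.281 + 4.375 + 55.000 + 100.000 = 163.213 mg/L

163.213 mg/L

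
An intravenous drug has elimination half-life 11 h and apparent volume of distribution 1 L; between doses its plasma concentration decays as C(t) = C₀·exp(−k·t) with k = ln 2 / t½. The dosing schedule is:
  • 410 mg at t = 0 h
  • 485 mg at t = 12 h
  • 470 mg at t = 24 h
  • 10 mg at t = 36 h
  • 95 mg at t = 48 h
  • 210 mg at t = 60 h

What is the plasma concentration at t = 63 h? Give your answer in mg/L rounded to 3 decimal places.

k = ln 2 / 11 = 0.06301 per h
Dose 1 (410 mg at t=0 h): 410·exp(−0.06301·63) = 7.739 mg/L
Dose 2 (485 mg at t=12 h): 485·exp(−0.06301·51) = 19.501 mg/L
Dose 3 (470 mg at t=24 h): 470·exp(−0.06301·39) = 40.254 mg/L
Dose 4 (10 mg at t=36 h): 10·exp(−0.06301·27) = 1.824 mg/L
Dose 5 (95 mg at t=48 h): 95·exp(−0.06301·15) = 36.917 mg/L
Dose 6 (210 mg at t=60 h): 210·exp(−0.06301·3) = 173.828 mg/L
C(63) = 7.739 + 19.501 + 40.254 + 1.824 + 36.917 + 173.828 = 280.064 mg/L

280.064 mg/L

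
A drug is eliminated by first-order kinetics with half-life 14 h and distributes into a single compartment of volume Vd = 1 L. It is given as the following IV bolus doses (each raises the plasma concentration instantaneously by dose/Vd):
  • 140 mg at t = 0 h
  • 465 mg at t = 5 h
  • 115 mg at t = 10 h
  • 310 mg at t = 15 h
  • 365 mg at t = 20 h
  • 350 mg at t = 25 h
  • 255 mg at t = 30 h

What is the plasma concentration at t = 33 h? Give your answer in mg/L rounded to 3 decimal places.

954.651 mg/L

k = ln 2 / 14 = 0.04951 per h
Dose 1 (140 mg at t=0 h): 140·exp(−0.04951·33) = 27.325 mg/L
Dose 2 (465 mg at t=5 h): 465·exp(−0.04951·28) = 116.250 mg/L
Dose 3 (115 mg at t=10 h): 115·exp(−0.04951·23) = 36.825 mg/L
Dose 4 (310 mg at t=15 h): 310·exp(−0.04951·18) = 127.152 mg/L
Dose 5 (365 mg at t=20 h): 365·exp(−0.04951·13) = 191.763 mg/L
Dose 6 (350 mg at t=25 h): 350·exp(−0.04951·8) = 235.533 mg/L
Dose 7 (255 mg at t=30 h): 255·exp(−0.04951·3) = 219.803 mg/L
C(33) = 27.325 + 116.250 + 36.825 + 127.152 + 191.763 + 235.533 + 219.803 = 954.651 mg/L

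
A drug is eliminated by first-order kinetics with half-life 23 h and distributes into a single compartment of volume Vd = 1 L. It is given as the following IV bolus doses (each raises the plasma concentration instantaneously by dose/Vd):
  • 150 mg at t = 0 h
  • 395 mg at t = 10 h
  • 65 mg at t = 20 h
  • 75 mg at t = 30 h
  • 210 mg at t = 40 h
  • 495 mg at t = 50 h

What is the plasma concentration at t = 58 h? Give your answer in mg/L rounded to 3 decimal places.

683.060 mg/L

k = ln 2 / 23 = 0.03014 per h
Dose 1 (150 mg at t=0 h): 150·exp(−0.03014·58) = 26.120 mg/L
Dose 2 (395 mg at t=10 h): 395·exp(−0.03014·48) = 92.974 mg/L
Dose 3 (65 mg at t=20 h): 65·exp(−0.03014·38) = 20.680 mg/L
Dose 4 (75 mg at t=30 h): 75·exp(−0.03014·28) = 32.254 mg/L
Dose 5 (210 mg at t=40 h): 210·exp(−0.03014·18) = 122.076 mg/L
Dose 6 (495 mg at t=50 h): 495·exp(−0.03014·8) = 388.955 mg/L
C(58) = 26.120 + 92.974 + 20.680 + 32.254 + 122.076 + 388.955 = 683.060 mg/L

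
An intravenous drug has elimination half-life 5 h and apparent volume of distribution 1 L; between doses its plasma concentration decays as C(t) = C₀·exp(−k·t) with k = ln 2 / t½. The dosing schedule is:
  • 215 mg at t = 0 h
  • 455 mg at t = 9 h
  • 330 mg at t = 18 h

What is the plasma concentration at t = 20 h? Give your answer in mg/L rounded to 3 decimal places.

k = ln 2 / 5 = 0.13863 per h
Dose 1 (215 mg at t=0 h): 215·exp(−0.13863·20) = 13.438 mg/L
Dose 2 (455 mg at t=9 h): 455·exp(−0.13863·11) = 99.025 mg/L
Dose 3 (330 mg at t=18 h): 330·exp(−0.13863·2) = 250.093 mg/L
C(20) = 13.438 + 99.025 + 250.093 = 362.556 mg/L

362.556 mg/L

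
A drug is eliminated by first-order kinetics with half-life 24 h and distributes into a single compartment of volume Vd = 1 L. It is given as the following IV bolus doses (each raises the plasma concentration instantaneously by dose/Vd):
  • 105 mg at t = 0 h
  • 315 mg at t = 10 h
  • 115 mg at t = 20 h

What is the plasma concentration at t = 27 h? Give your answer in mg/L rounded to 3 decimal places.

k = ln 2 / 24 = 0.02888 per h
Dose 1 (105 mg at t=0 h): 105·exp(−0.02888·27) = 48.143 mg/L
Dose 2 (315 mg at t=10 h): 315·exp(−0.02888·17) = 192.788 mg/L
Dose 3 (115 mg at t=20 h): 115·exp(−0.02888·7) = 93.950 mg/L
C(27) = 48.143 + 192.788 + 93.950 = 334.881 mg/L

334.881 mg/L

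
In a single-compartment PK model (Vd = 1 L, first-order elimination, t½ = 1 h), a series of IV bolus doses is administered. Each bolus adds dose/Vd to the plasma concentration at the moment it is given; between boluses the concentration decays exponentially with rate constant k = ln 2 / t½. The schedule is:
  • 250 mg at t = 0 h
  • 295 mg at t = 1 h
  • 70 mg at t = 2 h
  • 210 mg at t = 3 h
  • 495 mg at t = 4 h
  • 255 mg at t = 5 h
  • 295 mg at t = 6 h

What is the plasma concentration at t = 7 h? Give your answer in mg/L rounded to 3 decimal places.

k = ln 2 / 1 = 0.69315 per h
Dose 1 (250 mg at t=0 h): 250·exp(−0.69315·7) = 1.953 mg/L
Dose 2 (295 mg at t=1 h): 295·exp(−0.69315·6) = 4.609 mg/L
Dose 3 (70 mg at t=2 h): 70·exp(−0.69315·5) = 2.188 mg/L
Dose 4 (210 mg at t=3 h): 210·exp(−0.69315·4) = 13.125 mg/L
Dose 5 (495 mg at t=4 h): 495·exp(−0.69315·3) = 61.875 mg/L
Dose 6 (255 mg at t=5 h): 255·exp(−0.69315·2) = 63.750 mg/L
Dose 7 (295 mg at t=6 h): 295·exp(−0.69315·1) = 147.500 mg/L
C(7) = 1.953 + 4.609 + 2.188 + 13.125 + 61.875 + 63.750 + 147.500 = 295.000 mg/L

295.000 mg/L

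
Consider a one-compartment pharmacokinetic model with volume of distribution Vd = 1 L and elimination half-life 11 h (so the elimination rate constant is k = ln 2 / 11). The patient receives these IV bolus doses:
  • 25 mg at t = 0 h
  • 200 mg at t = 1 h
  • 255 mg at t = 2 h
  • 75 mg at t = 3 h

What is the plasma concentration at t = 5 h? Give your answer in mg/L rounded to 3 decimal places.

k = ln 2 / 11 = 0.06301 per h
Dose 1 (25 mg at t=0 h): 25·exp(−0.06301·5) = 18.244 mg/L
Dose 2 (200 mg at t=1 h): 200·exp(−0.06301·4) = 155.441 mg/L
Dose 3 (255 mg at t=2 h): 255·exp(−0.06301·3) = 211.077 mg/L
Dose 4 (75 mg at t=3 h): 75·exp(−0.06301·2) = 66.119 mg/L
C(5) = 18.244 + 155.441 + 211.077 + 66.119 = 450.881 mg/L

450.881 mg/L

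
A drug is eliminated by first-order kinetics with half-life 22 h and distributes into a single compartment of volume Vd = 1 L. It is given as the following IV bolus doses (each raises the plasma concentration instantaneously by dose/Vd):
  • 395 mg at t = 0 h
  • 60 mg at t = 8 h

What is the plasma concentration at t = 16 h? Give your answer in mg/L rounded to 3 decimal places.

285.230 mg/L

k = ln 2 / 22 = 0.03151 per h
Dose 1 (395 mg at t=0 h): 395·exp(−0.03151·16) = 238.598 mg/L
Dose 2 (60 mg at t=8 h): 60·exp(−0.03151·8) = 46.632 mg/L
C(16) = 238.598 + 46.632 = 285.230 mg/L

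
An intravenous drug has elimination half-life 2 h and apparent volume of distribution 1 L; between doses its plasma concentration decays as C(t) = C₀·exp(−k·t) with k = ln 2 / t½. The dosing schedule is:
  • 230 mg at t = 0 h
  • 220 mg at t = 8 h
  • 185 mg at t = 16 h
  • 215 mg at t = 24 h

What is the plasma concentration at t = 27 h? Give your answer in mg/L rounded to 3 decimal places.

80.426 mg/L

k = ln 2 / 2 = 0.34657 per h
Dose 1 (230 mg at t=0 h): 230·exp(−0.34657·27) = 0.020 mg/L
Dose 2 (220 mg at t=8 h): 220·exp(−0.34657·19) = 0.304 mg/L
Dose 3 (185 mg at t=16 h): 185·exp(−0.34657·11) = 4.088 mg/L
Dose 4 (215 mg at t=24 h): 215·exp(−0.34657·3) = 76.014 mg/L
C(27) = 0.020 + 0.304 + 4.088 + 76.014 = 80.426 mg/L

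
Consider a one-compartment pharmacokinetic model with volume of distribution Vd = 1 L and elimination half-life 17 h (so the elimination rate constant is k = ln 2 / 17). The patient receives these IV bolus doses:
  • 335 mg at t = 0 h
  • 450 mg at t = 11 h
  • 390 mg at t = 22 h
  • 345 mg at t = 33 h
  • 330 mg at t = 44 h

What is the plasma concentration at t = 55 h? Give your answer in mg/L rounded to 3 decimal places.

k = ln 2 / 17 = 0.04077 per h
Dose 1 (335 mg at t=0 h): 335·exp(−0.04077·55) = 35.573 mg/L
Dose 2 (450 mg at t=11 h): 450·exp(−0.04077·44) = 74.830 mg/L
Dose 3 (390 mg at t=22 h): 390·exp(−0.04077·33) = 101.558 mg/L
Dose 4 (345 mg at t=33 h): 345·exp(−0.04077·22) = 140.686 mg/L
Dose 5 (330 mg at t=44 h): 330·exp(−0.04077·11) = 210.732 mg/L
C(55) = 35.573 + 74.830 + 101.558 + 140.686 + 210.732 = 563.379 mg/L

563.379 mg/L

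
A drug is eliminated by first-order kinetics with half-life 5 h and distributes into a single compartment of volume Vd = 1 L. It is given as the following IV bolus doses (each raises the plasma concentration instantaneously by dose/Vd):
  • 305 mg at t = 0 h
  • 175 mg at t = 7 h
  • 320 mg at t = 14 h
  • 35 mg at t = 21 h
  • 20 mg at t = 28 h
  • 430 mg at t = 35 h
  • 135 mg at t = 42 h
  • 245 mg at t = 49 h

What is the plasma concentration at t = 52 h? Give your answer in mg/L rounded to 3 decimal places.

k = ln 2 / 5 = 0.13863 per h
Dose 1 (305 mg at t=0 h): 305·exp(−0.13863·52) = 0.226 mg/L
Dose 2 (175 mg at t=7 h): 175·exp(−0.13863·45) = 0.342 mg/L
Dose 3 (320 mg at t=14 h): 320·exp(−0.13863·38) = 1.649 mg/L
Dose 4 (35 mg at t=21 h): 35·exp(−0.13863·31) = 0.476 mg/L
Dose 5 (20 mg at t=28 h): 20·exp(−0.13863·24) = 0.718 mg/L
Dose 6 (430 mg at t=35 h): 430·exp(−0.13863·17) = 40.735 mg/L
Dose 7 (135 mg at t=42 h): 135·exp(−0.13863·10) = 33.750 mg/L
Dose 8 (245 mg at t=49 h): 245·exp(−0.13863·3) = 161.640 mg/L
C(52) = 0.226 + 0.342 + 1.649 + 0.476 + 0.718 + 40.735 + 33.750 + 161.640 = 239.536 mg/L

239.536 mg/L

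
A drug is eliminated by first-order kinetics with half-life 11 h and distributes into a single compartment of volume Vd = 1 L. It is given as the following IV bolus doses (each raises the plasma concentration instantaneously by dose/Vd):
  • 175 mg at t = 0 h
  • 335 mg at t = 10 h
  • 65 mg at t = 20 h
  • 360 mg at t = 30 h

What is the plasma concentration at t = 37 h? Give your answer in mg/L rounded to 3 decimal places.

331.985 mg/L

k = ln 2 / 11 = 0.06301 per h
Dose 1 (175 mg at t=0 h): 175·exp(−0.06301·37) = 17.001 mg/L
Dose 2 (335 mg at t=10 h): 335·exp(−0.06301·27) = 61.116 mg/L
Dose 3 (65 mg at t=20 h): 65·exp(−0.06301·17) = 22.268 mg/L
Dose 4 (360 mg at t=30 h): 360·exp(−0.06301·7) = 231.600 mg/L
C(37) = 17.001 + 61.116 + 22.268 + 231.600 = 331.985 mg/L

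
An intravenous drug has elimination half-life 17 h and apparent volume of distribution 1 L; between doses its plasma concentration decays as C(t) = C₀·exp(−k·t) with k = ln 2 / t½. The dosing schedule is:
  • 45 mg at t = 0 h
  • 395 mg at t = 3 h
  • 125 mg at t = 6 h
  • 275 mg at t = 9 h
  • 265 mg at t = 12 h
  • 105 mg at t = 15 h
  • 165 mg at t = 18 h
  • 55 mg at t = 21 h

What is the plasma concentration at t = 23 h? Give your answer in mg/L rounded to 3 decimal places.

k = ln 2 / 17 = 0.04077 per h
Dose 1 (45 mg at t=0 h): 45·exp(−0.04077·23) = 17.617 mg/L
Dose 2 (395 mg at t=3 h): 395·exp(−0.04077·20) = 174.761 mg/L
Dose 3 (125 mg at t=6 h): 125·exp(−0.04077·17) = 62.500 mg/L
Dose 4 (275 mg at t=9 h): 275·exp(−0.04077·14) = 155.391 mg/L
Dose 5 (265 mg at t=12 h): 265·exp(−0.04077·11) = 169.224 mg/L
Dose 6 (105 mg at t=15 h): 105·exp(−0.04077·8) = 75.775 mg/L
Dose 7 (165 mg at t=18 h): 165·exp(−0.04077·5) = 134.569 mg/L
Dose 8 (55 mg at t=21 h): 55·exp(−0.04077·2) = 50.693 mg/L
C(23) = 17.617 + 174.761 + 62.500 + 155.391 + 169.224 + 75.775 + 134.569 + 50.693 = 840.530 mg/L

840.530 mg/L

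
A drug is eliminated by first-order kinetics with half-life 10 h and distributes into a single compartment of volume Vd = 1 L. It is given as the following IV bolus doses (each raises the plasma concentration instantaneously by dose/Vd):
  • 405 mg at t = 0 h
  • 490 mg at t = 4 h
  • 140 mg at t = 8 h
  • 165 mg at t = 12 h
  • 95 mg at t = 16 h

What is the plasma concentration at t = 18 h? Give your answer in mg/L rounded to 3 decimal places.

k = ln 2 / 10 = 0.06931 per h
Dose 1 (405 mg at t=0 h): 405·exp(−0.06931·18) = 116.306 mg/L
Dose 2 (490 mg at t=4 h): 490·exp(−0.06931·14) = 185.675 mg/L
Dose 3 (140 mg at t=8 h): 140·exp(−0.06931·10) = 70.000 mg/L
Dose 4 (165 mg at t=12 h): 165·exp(−0.06931·6) = 108.859 mg/L
Dose 5 (95 mg at t=16 h): 95·exp(−0.06931·2) = 82.702 mg/L
C(18) = 116.306 + 185.675 + 70.000 + 108.859 + 82.702 = 563.543 mg/L

563.543 mg/L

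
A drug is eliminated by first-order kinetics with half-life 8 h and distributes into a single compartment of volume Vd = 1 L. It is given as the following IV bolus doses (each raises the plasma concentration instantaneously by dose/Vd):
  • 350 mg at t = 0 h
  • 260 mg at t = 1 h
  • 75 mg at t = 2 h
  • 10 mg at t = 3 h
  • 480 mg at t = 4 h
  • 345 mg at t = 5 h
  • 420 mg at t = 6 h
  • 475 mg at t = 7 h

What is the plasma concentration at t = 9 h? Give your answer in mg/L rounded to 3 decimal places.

1615.799 mg/L

k = ln 2 / 8 = 0.08664 per h
Dose 1 (350 mg at t=0 h): 350·exp(−0.08664·9) = 160.476 mg/L
Dose 2 (260 mg at t=1 h): 260·exp(−0.08664·8) = 130.000 mg/L
Dose 3 (75 mg at t=2 h): 75·exp(−0.08664·7) = 40.894 mg/L
Dose 4 (10 mg at t=3 h): 10·exp(−0.08664·6) = 5.946 mg/L
Dose 5 (480 mg at t=4 h): 480·exp(−0.08664·5) = 311.241 mg/L
Dose 6 (345 mg at t=5 h): 345·exp(−0.08664·4) = 243.952 mg/L
Dose 7 (420 mg at t=6 h): 420·exp(−0.08664·3) = 323.864 mg/L
Dose 8 (475 mg at t=7 h): 475·exp(−0.08664·2) = 399.426 mg/L
C(9) = 160.476 + 130.000 + 40.894 + 5.946 + 311.241 + 243.952 + 323.864 + 399.426 = 1615.799 mg/L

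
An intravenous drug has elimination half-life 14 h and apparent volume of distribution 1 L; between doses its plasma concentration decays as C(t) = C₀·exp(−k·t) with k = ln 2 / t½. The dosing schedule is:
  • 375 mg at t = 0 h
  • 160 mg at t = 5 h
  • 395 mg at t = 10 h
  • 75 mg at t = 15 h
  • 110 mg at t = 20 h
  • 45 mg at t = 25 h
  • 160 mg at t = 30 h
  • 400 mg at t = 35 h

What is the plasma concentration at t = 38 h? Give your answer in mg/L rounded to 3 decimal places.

k = ln 2 / 14 = 0.04951 per h
Dose 1 (375 mg at t=0 h): 375·exp(−0.04951·38) = 57.141 mg/L
Dose 2 (160 mg at t=5 h): 160·exp(−0.04951·33) = 31.228 mg/L
Dose 3 (395 mg at t=10 h): 395·exp(−0.04951·28) = 98.750 mg/L
Dose 4 (75 mg at t=15 h): 75·exp(−0.04951·23) = 24.017 mg/L
Dose 5 (110 mg at t=20 h): 110·exp(−0.04951·18) = 45.118 mg/L
Dose 6 (45 mg at t=25 h): 45·exp(−0.04951·13) = 23.642 mg/L
Dose 7 (160 mg at t=30 h): 160·exp(−0.04951·8) = 107.672 mg/L
Dose 8 (400 mg at t=35 h): 400·exp(−0.04951·3) = 344.789 mg/L
C(38) = 57.141 + 31.228 + 98.750 + 24.017 + 45.118 + 23.642 + 107.672 + 344.789 = 732.358 mg/L

732.358 mg/L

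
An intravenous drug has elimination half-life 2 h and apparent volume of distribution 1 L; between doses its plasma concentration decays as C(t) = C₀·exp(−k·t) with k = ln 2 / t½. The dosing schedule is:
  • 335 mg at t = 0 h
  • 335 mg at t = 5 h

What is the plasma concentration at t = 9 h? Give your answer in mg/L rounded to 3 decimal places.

k = ln 2 / 2 = 0.34657 per h
Dose 1 (335 mg at t=0 h): 335·exp(−0.34657·9) = 14.805 mg/L
Dose 2 (335 mg at t=5 h): 335·exp(−0.34657·4) = 83.750 mg/L
C(9) = 14.805 + 83.750 = 98.555 mg/L

98.555 mg/L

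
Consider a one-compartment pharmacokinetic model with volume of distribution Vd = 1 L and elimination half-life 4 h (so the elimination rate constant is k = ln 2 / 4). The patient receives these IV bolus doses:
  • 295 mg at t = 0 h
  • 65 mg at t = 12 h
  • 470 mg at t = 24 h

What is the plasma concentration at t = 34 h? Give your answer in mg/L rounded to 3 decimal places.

k = ln 2 / 4 = 0.17329 per h
Dose 1 (295 mg at t=0 h): 295·exp(−0.17329·34) = 0.815 mg/L
Dose 2 (65 mg at t=12 h): 65·exp(−0.17329·22) = 1.436 mg/L
Dose 3 (470 mg at t=24 h): 470·exp(−0.17329·10) = 83.085 mg/L
C(34) = 0.815 + 1.436 + 83.085 = 85.336 mg/L

85.336 mg/L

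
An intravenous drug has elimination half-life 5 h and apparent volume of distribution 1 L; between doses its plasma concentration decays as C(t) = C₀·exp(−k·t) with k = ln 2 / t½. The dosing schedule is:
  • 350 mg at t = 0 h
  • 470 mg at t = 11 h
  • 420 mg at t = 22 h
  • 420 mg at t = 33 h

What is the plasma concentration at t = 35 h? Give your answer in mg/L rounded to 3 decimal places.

k = ln 2 / 5 = 0.13863 per h
Dose 1 (350 mg at t=0 h): 350·exp(−0.13863·35) = 2.734 mg/L
Dose 2 (470 mg at t=11 h): 470·exp(−0.13863·24) = 16.872 mg/L
Dose 3 (420 mg at t=22 h): 420·exp(−0.13863·13) = 69.274 mg/L
Dose 4 (420 mg at t=33 h): 420·exp(−0.13863·2) = 318.300 mg/L
C(35) = 2.734 + 16.872 + 69.274 + 318.300 = 407.181 mg/L

407.181 mg/L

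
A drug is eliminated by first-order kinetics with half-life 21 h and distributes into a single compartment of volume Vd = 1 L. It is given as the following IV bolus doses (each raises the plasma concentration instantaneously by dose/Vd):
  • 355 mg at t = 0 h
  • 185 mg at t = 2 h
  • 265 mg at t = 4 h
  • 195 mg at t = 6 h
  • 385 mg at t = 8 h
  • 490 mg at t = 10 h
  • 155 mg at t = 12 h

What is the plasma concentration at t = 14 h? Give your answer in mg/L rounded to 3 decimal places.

1578.702 mg/L

k = ln 2 / 21 = 0.03301 per h
Dose 1 (355 mg at t=0 h): 355·exp(−0.03301·14) = 223.636 mg/L
Dose 2 (185 mg at t=2 h): 185·exp(−0.03301·12) = 124.496 mg/L
Dose 3 (265 mg at t=4 h): 265·exp(−0.03301·10) = 190.501 mg/L
Dose 4 (195 mg at t=6 h): 195·exp(−0.03301·8) = 149.746 mg/L
Dose 5 (385 mg at t=8 h): 385·exp(−0.03301·6) = 315.829 mg/L
Dose 6 (490 mg at t=10 h): 490·exp(−0.03301·4) = 429.395 mg/L
Dose 7 (155 mg at t=12 h): 155·exp(−0.03301·2) = 145.098 mg/L
C(14) = 223.636 + 124.496 + 190.501 + 149.746 + 315.829 + 429.395 + 145.098 = 1578.702 mg/L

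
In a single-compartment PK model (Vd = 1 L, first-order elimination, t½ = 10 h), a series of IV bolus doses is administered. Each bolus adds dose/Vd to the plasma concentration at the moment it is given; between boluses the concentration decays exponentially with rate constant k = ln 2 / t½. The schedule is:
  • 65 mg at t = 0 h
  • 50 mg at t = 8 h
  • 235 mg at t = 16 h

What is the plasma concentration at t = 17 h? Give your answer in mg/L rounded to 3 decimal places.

k = ln 2 / 10 = 0.06931 per h
Dose 1 (65 mg at t=0 h): 65·exp(−0.06931·17) = 20.006 mg/L
Dose 2 (50 mg at t=8 h): 50·exp(−0.06931·9) = 26.794 mg/L
Dose 3 (235 mg at t=16 h): 235·exp(−0.06931·1) = 219.263 mg/L
C(17) = 20.006 + 26.794 + 219.263 = 266.063 mg/L

266.063 mg/L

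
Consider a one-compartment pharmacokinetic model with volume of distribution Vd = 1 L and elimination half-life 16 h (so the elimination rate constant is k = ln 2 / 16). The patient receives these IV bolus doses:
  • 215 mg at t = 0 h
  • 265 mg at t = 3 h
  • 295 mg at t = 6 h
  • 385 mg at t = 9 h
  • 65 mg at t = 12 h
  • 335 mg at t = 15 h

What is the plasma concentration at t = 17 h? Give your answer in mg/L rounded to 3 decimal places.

1062.382 mg/L

k = ln 2 / 16 = 0.04332 per h
Dose 1 (215 mg at t=0 h): 215·exp(−0.04332·17) = 102.942 mg/L
Dose 2 (265 mg at t=3 h): 265·exp(−0.04332·14) = 144.492 mg/L
Dose 3 (295 mg at t=6 h): 295·exp(−0.04332·11) = 183.174 mg/L
Dose 4 (385 mg at t=9 h): 385·exp(−0.04332·8) = 272.236 mg/L
Dose 5 (65 mg at t=12 h): 65·exp(−0.04332·5) = 52.341 mg/L
Dose 6 (335 mg at t=15 h): 335·exp(−0.04332·2) = 307.196 mg/L
C(17) = 102.942 + 144.492 + 183.174 + 272.236 + 52.341 + 307.196 = 1062.382 mg/L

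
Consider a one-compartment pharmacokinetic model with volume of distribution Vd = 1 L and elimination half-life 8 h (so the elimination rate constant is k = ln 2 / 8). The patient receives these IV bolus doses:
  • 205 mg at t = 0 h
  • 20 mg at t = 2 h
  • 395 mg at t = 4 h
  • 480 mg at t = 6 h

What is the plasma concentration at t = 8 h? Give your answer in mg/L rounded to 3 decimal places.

797.330 mg/L

k = ln 2 / 8 = 0.08664 per h
Dose 1 (205 mg at t=0 h): 205·exp(−0.08664·8) = 102.500 mg/L
Dose 2 (20 mg at t=2 h): 20·exp(−0.08664·6) = 11.892 mg/L
Dose 3 (395 mg at t=4 h): 395·exp(−0.08664·4) = 279.307 mg/L
Dose 4 (480 mg at t=6 h): 480·exp(−0.08664·2) = 403.630 mg/L
C(8) = 102.500 + 11.892 + 279.307 + 403.630 = 797.330 mg/L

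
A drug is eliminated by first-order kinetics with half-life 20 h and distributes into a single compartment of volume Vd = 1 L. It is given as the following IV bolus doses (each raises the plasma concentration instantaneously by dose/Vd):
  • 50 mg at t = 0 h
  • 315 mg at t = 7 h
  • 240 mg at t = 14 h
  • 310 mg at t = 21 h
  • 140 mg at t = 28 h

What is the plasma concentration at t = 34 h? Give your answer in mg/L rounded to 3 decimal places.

570.234 mg/L

k = ln 2 / 20 = 0.03466 per h
Dose 1 (50 mg at t=0 h): 50·exp(−0.03466·34) = 15.389 mg/L
Dose 2 (315 mg at t=7 h): 315·exp(−0.03466·27) = 123.572 mg/L
Dose 3 (240 mg at t=14 h): 240·exp(−0.03466·20) = 120.000 mg/L
Dose 4 (310 mg at t=21 h): 310·exp(−0.03466·13) = 197.557 mg/L
Dose 5 (140 mg at t=28 h): 140·exp(−0.03466·6) = 113.715 mg/L
C(34) = 15.389 + 123.572 + 120.000 + 197.557 + 113.715 = 570.234 mg/L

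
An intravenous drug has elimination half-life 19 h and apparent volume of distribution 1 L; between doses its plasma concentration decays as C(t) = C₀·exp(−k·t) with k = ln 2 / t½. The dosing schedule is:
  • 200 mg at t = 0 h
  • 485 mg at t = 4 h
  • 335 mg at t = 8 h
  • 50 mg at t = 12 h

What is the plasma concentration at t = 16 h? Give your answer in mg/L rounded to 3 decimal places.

718.034 mg/L

k = ln 2 / 19 = 0.03648 per h
Dose 1 (200 mg at t=0 h): 200·exp(−0.03648·16) = 111.566 mg/L
Dose 2 (485 mg at t=4 h): 485·exp(−0.03648·12) = 313.053 mg/L
Dose 3 (335 mg at t=8 h): 335·exp(−0.03648·8) = 250.205 mg/L
Dose 4 (50 mg at t=12 h): 50·exp(−0.03648·4) = 43.211 mg/L
C(16) = 111.566 + 313.053 + 250.205 + 43.211 = 718.034 mg/L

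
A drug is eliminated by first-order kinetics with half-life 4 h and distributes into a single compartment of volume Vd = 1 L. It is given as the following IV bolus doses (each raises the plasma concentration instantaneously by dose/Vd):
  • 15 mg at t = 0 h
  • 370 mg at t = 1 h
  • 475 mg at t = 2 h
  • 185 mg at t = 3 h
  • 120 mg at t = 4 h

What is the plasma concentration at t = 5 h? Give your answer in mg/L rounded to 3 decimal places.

705.466 mg/L

k = ln 2 / 4 = 0.17329 per h
Dose 1 (15 mg at t=0 h): 15·exp(−0.17329·5) = 6.307 mg/L
Dose 2 (370 mg at t=1 h): 370·exp(−0.17329·4) = 185.000 mg/L
Dose 3 (475 mg at t=2 h): 475·exp(−0.17329·3) = 282.437 mg/L
Dose 4 (185 mg at t=3 h): 185·exp(−0.17329·2) = 130.815 mg/L
Dose 5 (120 mg at t=4 h): 120·exp(−0.17329·1) = 100.908 mg/L
C(5) = 6.307 + 185.000 + 282.437 + 130.815 + 100.908 = 705.466 mg/L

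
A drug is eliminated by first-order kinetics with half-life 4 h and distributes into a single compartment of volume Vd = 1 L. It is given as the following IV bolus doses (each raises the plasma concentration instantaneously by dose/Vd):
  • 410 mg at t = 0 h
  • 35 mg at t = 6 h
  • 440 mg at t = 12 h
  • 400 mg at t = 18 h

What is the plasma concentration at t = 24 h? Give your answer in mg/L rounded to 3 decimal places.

204.374 mg/L

k = ln 2 / 4 = 0.17329 per h
Dose 1 (410 mg at t=0 h): 410·exp(−0.17329·24) = 6.406 mg/L
Dose 2 (35 mg at t=6 h): 35·exp(−0.17329·18) = 1.547 mg/L
Dose 3 (440 mg at t=12 h): 440·exp(−0.17329·12) = 55.000 mg/L
Dose 4 (400 mg at t=18 h): 400·exp(−0.17329·6) = 141.421 mg/L
C(24) = 6.406 + 1.547 + 55.000 + 141.421 = 204.374 mg/L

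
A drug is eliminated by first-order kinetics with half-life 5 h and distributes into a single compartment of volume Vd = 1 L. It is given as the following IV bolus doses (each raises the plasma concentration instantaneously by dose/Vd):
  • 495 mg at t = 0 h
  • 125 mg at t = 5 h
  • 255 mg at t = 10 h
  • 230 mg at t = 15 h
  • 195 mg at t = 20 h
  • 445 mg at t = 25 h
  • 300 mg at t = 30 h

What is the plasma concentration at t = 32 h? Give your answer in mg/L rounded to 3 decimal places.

475.615 mg/L

k = ln 2 / 5 = 0.13863 per h
Dose 1 (495 mg at t=0 h): 495·exp(−0.13863·32) = 5.862 mg/L
Dose 2 (125 mg at t=5 h): 125·exp(−0.13863·27) = 2.960 mg/L
Dose 3 (255 mg at t=10 h): 255·exp(−0.13863·22) = 12.078 mg/L
Dose 4 (230 mg at t=15 h): 230·exp(−0.13863·17) = 21.788 mg/L
Dose 5 (195 mg at t=20 h): 195·exp(−0.13863·12) = 36.946 mg/L
Dose 6 (445 mg at t=25 h): 445·exp(−0.13863·7) = 168.623 mg/L
Dose 7 (300 mg at t=30 h): 300·exp(−0.13863·2) = 227.357 mg/L
C(32) = 5.862 + 2.960 + 12.078 + 21.788 + 36.946 + 168.623 + 227.357 = 475.615 mg/L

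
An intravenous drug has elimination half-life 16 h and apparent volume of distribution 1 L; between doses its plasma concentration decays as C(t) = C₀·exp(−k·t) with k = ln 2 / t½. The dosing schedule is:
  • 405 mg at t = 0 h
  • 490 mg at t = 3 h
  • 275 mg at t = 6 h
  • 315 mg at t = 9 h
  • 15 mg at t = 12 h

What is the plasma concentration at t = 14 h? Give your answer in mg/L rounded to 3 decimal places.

986.945 mg/L

k = ln 2 / 16 = 0.04332 per h
Dose 1 (405 mg at t=0 h): 405·exp(−0.04332·14) = 220.828 mg/L
Dose 2 (490 mg at t=3 h): 490·exp(−0.04332·11) = 304.255 mg/L
Dose 3 (275 mg at t=6 h): 275·exp(−0.04332·8) = 194.454 mg/L
Dose 4 (315 mg at t=9 h): 315·exp(−0.04332·5) = 253.652 mg/L
Dose 5 (15 mg at t=12 h): 15·exp(−0.04332·2) = 13.755 mg/L
C(14) = 220.828 + 304.255 + 194.454 + 253.652 + 13.755 = 986.945 mg/L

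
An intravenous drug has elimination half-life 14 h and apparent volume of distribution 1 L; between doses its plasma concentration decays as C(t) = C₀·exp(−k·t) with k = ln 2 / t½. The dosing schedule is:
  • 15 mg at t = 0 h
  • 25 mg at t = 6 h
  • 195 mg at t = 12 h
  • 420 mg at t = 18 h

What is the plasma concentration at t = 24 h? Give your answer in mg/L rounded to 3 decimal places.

434.533 mg/L

k = ln 2 / 14 = 0.04951 per h
Dose 1 (15 mg at t=0 h): 15·exp(−0.04951·24) = 4.571 mg/L
Dose 2 (25 mg at t=6 h): 25·exp(−0.04951·18) = 10.254 mg/L
Dose 3 (195 mg at t=12 h): 195·exp(−0.04951·12) = 107.649 mg/L
Dose 4 (420 mg at t=18 h): 420·exp(−0.04951·6) = 312.059 mg/L
C(24) = 4.571 + 10.254 + 107.649 + 312.059 = 434.533 mg/L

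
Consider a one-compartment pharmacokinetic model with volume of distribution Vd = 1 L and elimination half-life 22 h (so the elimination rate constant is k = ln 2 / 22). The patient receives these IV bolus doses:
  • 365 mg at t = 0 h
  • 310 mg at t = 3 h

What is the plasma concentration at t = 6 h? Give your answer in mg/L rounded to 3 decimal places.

584.171 mg/L

k = ln 2 / 22 = 0.03151 per h
Dose 1 (365 mg at t=0 h): 365·exp(−0.03151·6) = 302.130 mg/L
Dose 2 (310 mg at t=3 h): 310·exp(−0.03151·3) = 282.041 mg/L
C(6) = 302.130 + 282.041 = 584.171 mg/L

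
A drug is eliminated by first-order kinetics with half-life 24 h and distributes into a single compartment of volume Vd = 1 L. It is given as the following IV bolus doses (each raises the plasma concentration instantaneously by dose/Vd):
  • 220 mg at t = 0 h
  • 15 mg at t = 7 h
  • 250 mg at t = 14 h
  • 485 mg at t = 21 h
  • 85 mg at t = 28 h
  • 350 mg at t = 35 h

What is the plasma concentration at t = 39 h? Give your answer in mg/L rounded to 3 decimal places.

860.783 mg/L

k = ln 2 / 24 = 0.02888 per h
Dose 1 (220 mg at t=0 h): 220·exp(−0.02888·39) = 71.326 mg/L
Dose 2 (15 mg at t=7 h): 15·exp(−0.02888·32) = 5.953 mg/L
Dose 3 (250 mg at t=14 h): 250·exp(−0.02888·25) = 121.441 mg/L
Dose 4 (485 mg at t=21 h): 485·exp(−0.02888·18) = 288.383 mg/L
Dose 5 (85 mg at t=28 h): 85·exp(−0.02888·11) = 61.865 mg/L
Dose 6 (350 mg at t=35 h): 350·exp(−0.02888·4) = 311.815 mg/L
C(39) = 71.326 + 5.953 + 121.441 + 288.383 + 61.865 + 311.815 = 860.783 mg/L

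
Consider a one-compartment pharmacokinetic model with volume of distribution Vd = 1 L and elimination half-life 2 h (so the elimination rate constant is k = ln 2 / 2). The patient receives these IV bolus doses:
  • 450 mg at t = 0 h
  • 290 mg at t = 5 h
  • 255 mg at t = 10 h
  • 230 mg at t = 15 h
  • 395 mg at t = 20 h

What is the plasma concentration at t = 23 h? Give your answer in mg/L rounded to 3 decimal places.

157.568 mg/L

k = ln 2 / 2 = 0.34657 per h
Dose 1 (450 mg at t=0 h): 450·exp(−0.34657·23) = 0.155 mg/L
Dose 2 (290 mg at t=5 h): 290·exp(−0.34657·18) = 0.566 mg/L
Dose 3 (255 mg at t=10 h): 255·exp(−0.34657·13) = 2.817 mg/L
Dose 4 (230 mg at t=15 h): 230·exp(−0.34657·8) = 14.375 mg/L
Dose 5 (395 mg at t=20 h): 395·exp(−0.34657·3) = 139.654 mg/L
C(23) = 0.155 + 0.566 + 2.817 + 14.375 + 139.654 = 157.568 mg/L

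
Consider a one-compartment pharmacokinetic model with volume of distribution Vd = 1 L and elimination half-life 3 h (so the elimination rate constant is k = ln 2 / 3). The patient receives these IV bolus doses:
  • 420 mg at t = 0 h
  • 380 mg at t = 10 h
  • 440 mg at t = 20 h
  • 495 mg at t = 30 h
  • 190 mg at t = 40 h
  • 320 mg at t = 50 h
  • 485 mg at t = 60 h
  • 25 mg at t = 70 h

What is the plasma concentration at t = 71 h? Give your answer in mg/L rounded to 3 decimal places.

k = ln 2 / 3 = 0.23105 per h
Dose 1 (420 mg at t=0 h): 420·exp(−0.23105·71) = 0.000 mg/L
Dose 2 (380 mg at t=10 h): 380·exp(−0.23105·61) = 0.000 mg/L
Dose 3 (440 mg at t=20 h): 440·exp(−0.23105·51) = 0.003 mg/L
Dose 4 (495 mg at t=30 h): 495·exp(−0.23105·41) = 0.038 mg/L
Dose 5 (190 mg at t=40 h): 190·exp(−0.23105·31) = 0.147 mg/L
Dose 6 (320 mg at t=50 h): 320·exp(−0.23105·21) = 2.500 mg/L
Dose 7 (485 mg at t=60 h): 485·exp(−0.23105·11) = 38.191 mg/L
Dose 8 (25 mg at t=70 h): 25·exp(−0.23105·1) = 19.843 mg/L
C(71) = 0.000 + 0.000 + 0.003 + 0.038 + 0.147 + 2.500 + 38.191 + 19.843 = 60.723 mg/L

60.723 mg/L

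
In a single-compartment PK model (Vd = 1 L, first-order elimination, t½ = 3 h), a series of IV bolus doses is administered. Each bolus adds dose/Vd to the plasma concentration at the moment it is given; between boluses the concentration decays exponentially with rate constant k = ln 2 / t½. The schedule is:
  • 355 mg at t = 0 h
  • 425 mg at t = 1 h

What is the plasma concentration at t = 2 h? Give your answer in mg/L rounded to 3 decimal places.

k = ln 2 / 3 = 0.23105 per h
Dose 1 (355 mg at t=0 h): 355·exp(−0.23105·2) = 223.636 mg/L
Dose 2 (425 mg at t=1 h): 425·exp(−0.23105·1) = 337.323 mg/L
C(2) = 223.636 + 337.323 = 560.959 mg/L

560.959 mg/L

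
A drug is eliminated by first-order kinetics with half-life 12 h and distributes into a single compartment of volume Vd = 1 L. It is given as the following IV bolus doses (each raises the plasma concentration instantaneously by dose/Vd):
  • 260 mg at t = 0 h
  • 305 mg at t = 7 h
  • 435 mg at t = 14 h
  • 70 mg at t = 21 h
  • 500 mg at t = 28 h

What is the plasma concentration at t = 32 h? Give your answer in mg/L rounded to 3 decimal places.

700.645 mg/L

k = ln 2 / 12 = 0.05776 per h
Dose 1 (260 mg at t=0 h): 260·exp(−0.05776·32) = 40.947 mg/L
Dose 2 (305 mg at t=7 h): 305·exp(−0.05776·25) = 71.970 mg/L
Dose 3 (435 mg at t=14 h): 435·exp(−0.05776·18) = 153.796 mg/L
Dose 4 (70 mg at t=21 h): 70·exp(−0.05776·11) = 37.081 mg/L
Dose 5 (500 mg at t=28 h): 500·exp(−0.05776·4) = 396.850 mg/L
C(32) = 40.947 + 71.970 + 153.796 + 37.081 + 396.850 = 700.645 mg/L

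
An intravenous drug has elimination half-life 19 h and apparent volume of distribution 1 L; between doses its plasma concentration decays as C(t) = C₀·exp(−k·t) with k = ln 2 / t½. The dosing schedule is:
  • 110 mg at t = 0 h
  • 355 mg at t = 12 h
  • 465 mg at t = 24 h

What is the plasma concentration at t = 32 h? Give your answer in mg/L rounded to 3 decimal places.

k = ln 2 / 19 = 0.03648 per h
Dose 1 (110 mg at t=0 h): 110·exp(−0.03648·32) = 34.229 mg/L
Dose 2 (355 mg at t=12 h): 355·exp(−0.03648·20) = 171.141 mg/L
Dose 3 (465 mg at t=24 h): 465·exp(−0.03648·8) = 347.299 mg/L
C(32) = 34.229 + 171.141 + 347.299 = 552.669 mg/L

552.669 mg/L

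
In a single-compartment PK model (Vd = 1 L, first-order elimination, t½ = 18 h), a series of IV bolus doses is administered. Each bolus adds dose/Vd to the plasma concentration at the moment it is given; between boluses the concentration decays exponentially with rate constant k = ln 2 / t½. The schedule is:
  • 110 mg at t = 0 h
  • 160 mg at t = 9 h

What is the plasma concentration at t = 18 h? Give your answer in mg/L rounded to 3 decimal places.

168.137 mg/L

k = ln 2 / 18 = 0.03851 per h
Dose 1 (110 mg at t=0 h): 110·exp(−0.03851·18) = 55.000 mg/L
Dose 2 (160 mg at t=9 h): 160·exp(−0.03851·9) = 113.137 mg/L
C(18) = 55.000 + 113.137 = 168.137 mg/L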